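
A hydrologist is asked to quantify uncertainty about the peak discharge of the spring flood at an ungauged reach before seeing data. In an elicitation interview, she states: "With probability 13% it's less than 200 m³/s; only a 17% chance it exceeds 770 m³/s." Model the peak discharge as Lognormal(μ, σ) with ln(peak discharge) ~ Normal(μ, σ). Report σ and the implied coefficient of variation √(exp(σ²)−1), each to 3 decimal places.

If T ~ Lognormal(μ,σ) then ln T ~ Normal(μ,σ), so the p-quantile of ln T is μ + z_p·σ.
ln(200) = 5.298 and ln(770) = 6.646; z_{0.13} = -1.126, z_{0.83} = 0.9542.
σ = (6.646 − 5.298)/(0.9542 − (-1.126)) = 0.648.
μ = 5.298 − (-1.126)·0.648 = 6.028.
CV = √(exp(σ²)−1) = √(exp(0.4198)−1) = 0.722.

σ ≈ 0.648, CV ≈ 0.722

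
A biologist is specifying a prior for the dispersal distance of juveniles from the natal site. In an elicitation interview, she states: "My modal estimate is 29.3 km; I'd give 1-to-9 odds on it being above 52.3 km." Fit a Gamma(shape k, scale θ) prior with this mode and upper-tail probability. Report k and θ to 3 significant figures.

k ≈ 6.67, θ ≈ 5.17

Gamma(k,θ) with k>1 has mode (k−1)θ, so θ = 29.3/(k−1).
Need P(X < 52.3) = 0.9 with θ tied to k this way. Start at k = 2, θ = 29.3: P(X<52.3) ≈ 0.533.
Too low — raise k to concentrate. Iterating converges to k ≈ 6.67.
Then θ = 29.3/(6.67−1) ≈ 5.17.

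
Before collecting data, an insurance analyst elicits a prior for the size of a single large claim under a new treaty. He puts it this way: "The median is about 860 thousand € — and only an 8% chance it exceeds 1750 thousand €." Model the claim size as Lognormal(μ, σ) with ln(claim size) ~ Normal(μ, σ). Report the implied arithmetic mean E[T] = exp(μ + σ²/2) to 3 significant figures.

E[T] ≈ 977 thousand €

If T ~ Lognormal(μ,σ) then ln T ~ Normal(μ,σ), so the p-quantile of ln T is μ + z_p·σ.
ln(860) = 6.757 and ln(1750) = 7.467; z_{0.5} = 0, z_{0.92} = 1.405.
σ = (7.467 − 6.757)/(1.405 − (0)) = 0.506.
μ = 6.757 − (0)·0.506 = 6.757.
E[T] = exp(μ + σ²/2) = exp(6.757 + 0.1278) = 977 thousand €.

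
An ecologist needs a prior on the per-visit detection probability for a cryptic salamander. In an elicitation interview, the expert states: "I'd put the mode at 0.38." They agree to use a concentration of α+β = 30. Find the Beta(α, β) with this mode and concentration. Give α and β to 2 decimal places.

For α,β > 1 the Beta mode is (α−1)/(α+β−2). With α+β = 30, the mode is (α−1)/28.
Set (α−1)/28 = 0.38 → α = 1 + 0.38·28 = 11.64.
β = 30 − α = 18.36.

α = 11.64, β = 18.36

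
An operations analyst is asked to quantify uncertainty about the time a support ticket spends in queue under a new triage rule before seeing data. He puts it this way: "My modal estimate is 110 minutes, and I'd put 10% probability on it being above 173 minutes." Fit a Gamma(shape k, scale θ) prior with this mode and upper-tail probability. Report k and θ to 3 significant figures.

Gamma(k,θ) with k>1 has mode (k−1)θ, so θ = 110/(k−1).
Need P(X < 173) = 0.9 with θ tied to k this way. Start at k = 2, θ = 110: P(X<173) ≈ 0.466.
Too low — raise k to concentrate. Iterating converges to k ≈ 10.1.
Then θ = 110/(10.1−1) ≈ 12.

k ≈ 10.1, θ ≈ 12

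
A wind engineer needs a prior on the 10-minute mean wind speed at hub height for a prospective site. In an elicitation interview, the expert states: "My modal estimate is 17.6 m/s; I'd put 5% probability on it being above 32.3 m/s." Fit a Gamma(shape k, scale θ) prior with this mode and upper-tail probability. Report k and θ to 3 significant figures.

k ≈ 8.55, θ ≈ 2.33

Gamma(k,θ) with k>1 has mode (k−1)θ, so θ = 17.6/(k−1).
Need P(X < 32.3) = 0.95 with θ tied to k this way. Start at k = 2, θ = 17.6: P(X<32.3) ≈ 0.548.
Too low — raise k to concentrate. Iterating converges to k ≈ 8.55.
Then θ = 17.6/(8.55−1) ≈ 2.33.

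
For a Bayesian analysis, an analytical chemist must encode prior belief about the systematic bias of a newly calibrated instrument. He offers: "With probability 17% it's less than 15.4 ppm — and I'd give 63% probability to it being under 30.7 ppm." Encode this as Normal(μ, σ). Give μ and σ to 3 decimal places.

The p-quantile of Normal(μ,σ) is μ + z_p·σ, with z_{0.17} = -0.9542 and z_{0.63} = 0.3319.
Eliminate σ: μ = (z₂·x₁ − z₁·x₂)/(z₂ − z₁) = (0.3319·15.4 − (-0.9542)·30.7)/1.286 = 26.752.
Then σ = (x₂ − x₁)/(z₂ − z₁) = (30.7 − 15.4)/1.286 = 11.897.

μ = 26.752, σ = 11.897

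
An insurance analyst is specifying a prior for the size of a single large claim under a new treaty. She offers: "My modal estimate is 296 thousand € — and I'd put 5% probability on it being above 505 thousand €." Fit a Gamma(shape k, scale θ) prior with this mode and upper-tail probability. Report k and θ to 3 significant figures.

Gamma(k,θ) with k>1 has mode (k−1)θ, so θ = 296/(k−1).
Need P(X < 505) = 0.95 with θ tied to k this way. Start at k = 2, θ = 296: P(X<505) ≈ 0.509.
Too low — raise k to concentrate. Iterating converges to k ≈ 10.8.
Then θ = 296/(10.8−1) ≈ 30.3.

k ≈ 10.8, θ ≈ 30.3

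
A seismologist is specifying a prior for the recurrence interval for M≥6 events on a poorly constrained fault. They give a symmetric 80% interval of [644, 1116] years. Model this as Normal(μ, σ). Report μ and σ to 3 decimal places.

A symmetric 80% interval runs μ ± z·σ with z = 1.282.
Half-width = 236, so σ = 236/1.282 = 184.152.
μ is the interval midpoint, 880.000.

μ = 880.000, σ = 184.152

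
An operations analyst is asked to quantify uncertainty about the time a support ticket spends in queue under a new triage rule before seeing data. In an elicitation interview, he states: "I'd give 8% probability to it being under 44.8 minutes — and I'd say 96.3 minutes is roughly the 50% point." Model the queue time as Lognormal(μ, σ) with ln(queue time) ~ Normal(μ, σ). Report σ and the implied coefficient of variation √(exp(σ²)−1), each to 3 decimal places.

σ ≈ 0.545, CV ≈ 0.588

If T ~ Lognormal(μ,σ) then ln T ~ Normal(μ,σ), so the p-quantile of ln T is μ + z_p·σ.
ln(44.8) = 3.802 and ln(96.3) = 4.567; z_{0.08} = -1.405, z_{0.5} = 0.
σ = (4.567 − 3.802)/(0 − (-1.405)) = 0.545.
μ = 3.802 − (-1.405)·0.545 = 4.567.
CV = √(exp(σ²)−1) = √(exp(0.2966)−1) = 0.588.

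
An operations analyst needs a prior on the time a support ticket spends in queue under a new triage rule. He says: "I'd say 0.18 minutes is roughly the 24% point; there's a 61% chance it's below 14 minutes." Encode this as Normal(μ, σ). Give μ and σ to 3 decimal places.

The p-quantile of Normal(μ,σ) is μ + z_p·σ, with z_{0.24} = -0.7063 and z_{0.61} = 0.2793.
Eliminate σ: μ = (z₂·x₁ − z₁·x₂)/(z₂ − z₁) = (0.2793·0.18 − (-0.7063)·14)/0.9856 = 10.083.
Then σ = (x₂ − x₁)/(z₂ − z₁) = (14 − 0.18)/0.9856 = 14.022.

μ = 10.083, σ = 14.022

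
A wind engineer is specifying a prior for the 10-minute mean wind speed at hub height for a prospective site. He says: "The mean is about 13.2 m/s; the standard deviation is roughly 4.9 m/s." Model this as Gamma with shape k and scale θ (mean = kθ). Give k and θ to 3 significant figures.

k ≈ 7.26, θ ≈ 1.82

For Gamma(k, scale θ): mean = kθ, variance = kθ², so CV = 1/√k.
CV = SD/mean = 4.9/13.2 = 0.3712, hence k = 1/CV² = 7.26.
Then θ = mean/k = 13.2/7.26 = 1.82.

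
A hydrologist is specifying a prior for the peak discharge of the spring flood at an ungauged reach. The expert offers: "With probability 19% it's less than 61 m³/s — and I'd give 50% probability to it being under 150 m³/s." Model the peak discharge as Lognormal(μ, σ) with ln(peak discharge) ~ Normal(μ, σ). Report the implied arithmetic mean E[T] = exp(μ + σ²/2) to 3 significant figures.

If T ~ Lognormal(μ,σ) then ln T ~ Normal(μ,σ), so the p-quantile of ln T is μ + z_p·σ.
ln(61) = 4.111 and ln(150) = 5.011; z_{0.19} = -0.8779, z_{0.5} = 0.
σ = (5.011 − 4.111)/(0 − (-0.8779)) = 1.025.
μ = 4.111 − (-0.8779)·1.025 = 5.011.
E[T] = exp(μ + σ²/2) = exp(5.011 + 0.5252) = 254 m³/s.

E[T] ≈ 254 m³/s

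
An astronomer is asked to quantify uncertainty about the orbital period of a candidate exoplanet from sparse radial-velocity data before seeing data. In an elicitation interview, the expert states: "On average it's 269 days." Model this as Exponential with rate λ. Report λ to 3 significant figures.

λ ≈ 0.00372

Exponential mean = 1/λ, so λ = 1/269.0 = 0.00372.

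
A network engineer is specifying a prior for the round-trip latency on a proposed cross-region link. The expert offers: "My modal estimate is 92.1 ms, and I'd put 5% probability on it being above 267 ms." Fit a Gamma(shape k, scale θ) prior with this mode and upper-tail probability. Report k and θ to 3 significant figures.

k ≈ 3.35, θ ≈ 39.2

Gamma(k,θ) with k>1 has mode (k−1)θ, so θ = 92.1/(k−1).
Need P(X < 267) = 0.95 with θ tied to k this way. Start at k = 2, θ = 92.1: P(X<267) ≈ 0.785.
Too low — raise k to concentrate. Iterating converges to k ≈ 3.35.
Then θ = 92.1/(3.35−1) ≈ 39.2.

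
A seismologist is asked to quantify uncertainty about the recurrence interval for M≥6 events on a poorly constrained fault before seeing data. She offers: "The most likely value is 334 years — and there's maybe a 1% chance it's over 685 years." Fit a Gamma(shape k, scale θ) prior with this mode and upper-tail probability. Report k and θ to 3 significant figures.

k ≈ 10.5, θ ≈ 35.3

Gamma(k,θ) with k>1 has mode (k−1)θ, so θ = 334/(k−1).
Need P(X < 685) = 0.99 with θ tied to k this way. Start at k = 2, θ = 334: P(X<685) ≈ 0.608.
Too low — raise k to concentrate. Iterating converges to k ≈ 10.5.
Then θ = 334/(10.5−1) ≈ 35.3.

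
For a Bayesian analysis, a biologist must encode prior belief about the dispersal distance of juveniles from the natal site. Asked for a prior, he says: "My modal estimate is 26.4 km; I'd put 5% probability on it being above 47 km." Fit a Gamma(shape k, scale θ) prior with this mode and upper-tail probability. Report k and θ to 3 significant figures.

k ≈ 9.38, θ ≈ 3.15

Gamma(k,θ) with k>1 has mode (k−1)θ, so θ = 26.4/(k−1).
Need P(X < 47) = 0.95 with θ tied to k this way. Start at k = 2, θ = 26.4: P(X<47) ≈ 0.531.
Too low — raise k to concentrate. Iterating converges to k ≈ 9.38.
Then θ = 26.4/(9.38−1) ≈ 3.15.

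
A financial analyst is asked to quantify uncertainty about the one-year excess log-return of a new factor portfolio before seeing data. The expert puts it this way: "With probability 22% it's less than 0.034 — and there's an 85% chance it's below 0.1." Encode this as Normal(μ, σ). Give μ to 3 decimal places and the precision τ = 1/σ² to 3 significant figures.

μ = 0.062, τ = 751

For Normal(μ,σ), the p-quantile is μ + z_p·σ. Here z_{0.22} = -0.7722, z_{0.85} = 1.036.
So 0.034 = μ − 0.7722σ and 0.1 = μ + 1.036σ.
Subtracting: σ = (0.1 − 0.034)/(1.036 − (-0.7722)) = 0.036.
Then μ = 0.034 − (-0.7722)·0.036 = 0.062.
Precision τ = 1/σ² = 1/0.03649² = 751.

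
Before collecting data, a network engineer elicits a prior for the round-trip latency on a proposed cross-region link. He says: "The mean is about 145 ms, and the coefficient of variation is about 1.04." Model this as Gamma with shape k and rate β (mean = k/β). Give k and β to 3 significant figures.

For Gamma(k, rate β): mean = k/β, variance = k/β², so CV = 1/√k.
CV = 1.04, hence k = 1/CV² = 0.925.
Then β = k/mean = 0.925/145 = 0.00638.

k ≈ 0.925, β ≈ 0.00638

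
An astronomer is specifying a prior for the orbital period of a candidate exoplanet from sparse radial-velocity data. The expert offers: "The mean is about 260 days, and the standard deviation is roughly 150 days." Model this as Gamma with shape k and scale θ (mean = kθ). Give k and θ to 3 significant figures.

For Gamma(k, scale θ): mean = kθ, variance = kθ², so CV = 1/√k.
CV = SD/mean = 150/260 = 0.5769, hence k = 1/CV² = 3.
Then θ = mean/k = 260/3 = 86.5.

k ≈ 3, θ ≈ 86.5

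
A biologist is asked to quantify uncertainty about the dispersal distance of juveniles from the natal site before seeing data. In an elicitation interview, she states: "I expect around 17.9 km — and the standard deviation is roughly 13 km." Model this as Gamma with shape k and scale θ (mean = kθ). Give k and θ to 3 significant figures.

k ≈ 1.9, θ ≈ 9.44

For Gamma(k, scale θ): mean = kθ, variance = kθ², so CV = 1/√k.
CV = SD/mean = 13/17.9 = 0.7263, hence k = 1/CV² = 1.9.
Then θ = mean/k = 17.9/1.9 = 9.44.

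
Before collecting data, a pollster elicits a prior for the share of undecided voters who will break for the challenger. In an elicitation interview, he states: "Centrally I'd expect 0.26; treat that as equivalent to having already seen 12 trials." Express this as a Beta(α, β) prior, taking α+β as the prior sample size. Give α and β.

α = 3.12, β = 8.88

Under the effective-sample-size interpretation, Beta(α, β) has prior mean α/(α+β) and prior sample size α+β.
So α+β = 12 and α/(α+β) = 0.26, giving α = 0.26·12 = 3.12 and β = 12 − 3.12 = 8.88.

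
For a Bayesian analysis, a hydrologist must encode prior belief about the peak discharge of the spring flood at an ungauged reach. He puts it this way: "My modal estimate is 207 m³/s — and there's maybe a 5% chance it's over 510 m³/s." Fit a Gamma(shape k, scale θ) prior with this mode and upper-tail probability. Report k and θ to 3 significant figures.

Gamma(k,θ) with k>1 has mode (k−1)θ, so θ = 207/(k−1).
Need P(X < 510) = 0.95 with θ tied to k this way. Start at k = 2, θ = 207: P(X<510) ≈ 0.705.
Too low — raise k to concentrate. Iterating converges to k ≈ 4.35.
Then θ = 207/(4.35−1) ≈ 61.9.

k ≈ 4.35, θ ≈ 61.9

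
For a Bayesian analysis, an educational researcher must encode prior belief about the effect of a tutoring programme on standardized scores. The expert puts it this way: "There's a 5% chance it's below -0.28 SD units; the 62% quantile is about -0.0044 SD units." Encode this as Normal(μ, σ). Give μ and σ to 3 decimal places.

μ = -0.048, σ = 0.141

The p-quantile of Normal(μ,σ) is μ + z_p·σ, with z_{0.05} = -1.645 and z_{0.62} = 0.3055.
Eliminate σ: μ = (z₂·x₁ − z₁·x₂)/(z₂ − z₁) = (0.3055·-0.28 − (-1.645)·-0.0044)/1.95 = -0.048.
Then σ = (x₂ − x₁)/(z₂ − z₁) = (-0.0044 − -0.28)/1.95 = 0.141.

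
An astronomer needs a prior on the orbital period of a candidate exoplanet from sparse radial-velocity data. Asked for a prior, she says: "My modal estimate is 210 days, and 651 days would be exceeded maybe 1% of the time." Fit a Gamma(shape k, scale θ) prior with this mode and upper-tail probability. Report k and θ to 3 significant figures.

Gamma(k,θ) with k>1 has mode (k−1)θ, so θ = 210/(k−1).
Need P(X < 651) = 0.99 with θ tied to k this way. Start at k = 2, θ = 210: P(X<651) ≈ 0.815.
Too low — raise k to concentrate. Iterating converges to k ≈ 4.49.
Then θ = 210/(4.49−1) ≈ 60.2.

k ≈ 4.49, θ ≈ 60.2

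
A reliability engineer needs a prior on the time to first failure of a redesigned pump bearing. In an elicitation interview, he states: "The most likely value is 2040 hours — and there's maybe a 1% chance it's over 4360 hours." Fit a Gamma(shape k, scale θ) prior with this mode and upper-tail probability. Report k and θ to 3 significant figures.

k ≈ 9.41, θ ≈ 243

Gamma(k,θ) with k>1 has mode (k−1)θ, so θ = 2040/(k−1).
Need P(X < 4360) = 0.99 with θ tied to k this way. Start at k = 2, θ = 2040: P(X<4360) ≈ 0.630.
Too low — raise k to concentrate. Iterating converges to k ≈ 9.41.
Then θ = 2040/(9.41−1) ≈ 243.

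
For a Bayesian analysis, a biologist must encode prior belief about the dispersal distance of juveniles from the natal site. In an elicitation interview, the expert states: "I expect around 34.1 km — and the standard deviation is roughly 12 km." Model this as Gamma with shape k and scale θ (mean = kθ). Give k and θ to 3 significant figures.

k ≈ 8.08, θ ≈ 4.22

For Gamma(k, scale θ): mean = kθ, variance = kθ², so CV = 1/√k.
CV = SD/mean = 12/34.1 = 0.3519, hence k = 1/CV² = 8.08.
Then θ = mean/k = 34.1/8.08 = 4.22.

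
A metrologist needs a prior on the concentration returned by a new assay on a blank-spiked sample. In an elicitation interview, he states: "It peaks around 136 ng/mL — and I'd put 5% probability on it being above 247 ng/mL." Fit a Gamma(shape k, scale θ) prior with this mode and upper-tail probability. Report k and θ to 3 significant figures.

Gamma(k,θ) with k>1 has mode (k−1)θ, so θ = 136/(k−1).
Need P(X < 247) = 0.95 with θ tied to k this way. Start at k = 2, θ = 136: P(X<247) ≈ 0.542.
Too low — raise k to concentrate. Iterating converges to k ≈ 8.82.
Then θ = 136/(8.82−1) ≈ 17.4.

k ≈ 8.82, θ ≈ 17.4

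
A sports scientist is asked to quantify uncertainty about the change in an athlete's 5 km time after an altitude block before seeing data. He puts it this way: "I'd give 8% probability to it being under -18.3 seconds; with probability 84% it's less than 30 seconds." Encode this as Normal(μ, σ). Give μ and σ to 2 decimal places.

μ = 9.98, σ = 20.13

For Normal(μ,σ), the p-quantile is μ + z_p·σ. Here z_{0.08} = -1.405, z_{0.84} = 0.9945.
So -18.3 = μ − 1.405σ and 30 = μ + 0.9945σ.
Subtracting: σ = (30 − -18.3)/(0.9945 − (-1.405)) = 20.13.
Then μ = -18.3 − (-1.405)·20.13 = 9.98.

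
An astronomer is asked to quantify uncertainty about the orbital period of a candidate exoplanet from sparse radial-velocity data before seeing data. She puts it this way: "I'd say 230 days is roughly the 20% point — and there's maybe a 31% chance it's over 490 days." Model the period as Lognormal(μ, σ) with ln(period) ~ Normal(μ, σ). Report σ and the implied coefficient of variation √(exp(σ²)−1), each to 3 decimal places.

If T ~ Lognormal(μ,σ) then ln T ~ Normal(μ,σ), so the p-quantile of ln T is μ + z_p·σ.
ln(230) = 5.438 and ln(490) = 6.194; z_{0.2} = -0.8416, z_{0.69} = 0.4959.
σ = (6.194 − 5.438)/(0.4959 − (-0.8416)) = 0.565.
μ = 5.438 − (-0.8416)·0.565 = 5.914.
CV = √(exp(σ²)−1) = √(exp(0.3198)−1) = 0.614.

σ ≈ 0.565, CV ≈ 0.614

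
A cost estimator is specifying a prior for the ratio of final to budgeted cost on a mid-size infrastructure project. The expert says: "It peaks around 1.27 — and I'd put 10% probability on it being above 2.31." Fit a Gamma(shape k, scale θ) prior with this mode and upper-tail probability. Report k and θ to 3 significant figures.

k ≈ 6.33, θ ≈ 0.238

Gamma(k,θ) with k>1 has mode (k−1)θ, so θ = 1.27/(k−1).
Need P(X < 2.31) = 0.9 with θ tied to k this way. Start at k = 2, θ = 1.27: P(X<2.31) ≈ 0.543.
Too low — raise k to concentrate. Iterating converges to k ≈ 6.33.
Then θ = 1.27/(6.33−1) ≈ 0.238.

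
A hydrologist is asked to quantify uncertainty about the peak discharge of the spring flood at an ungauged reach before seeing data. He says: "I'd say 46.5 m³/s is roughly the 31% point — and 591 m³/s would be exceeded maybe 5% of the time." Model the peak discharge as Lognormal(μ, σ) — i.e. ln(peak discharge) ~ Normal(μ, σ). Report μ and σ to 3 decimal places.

If T ~ Lognormal(μ,σ) then ln T ~ Normal(μ,σ), so the p-quantile of ln T is μ + z_p·σ.
ln(46.5) = 3.839 and ln(591) = 6.382; z_{0.31} = -0.4959, z_{0.95} = 1.645.
σ = (6.382 − 3.839)/(1.645 − (-0.4959)) = 1.188.
μ = 3.839 − (-0.4959)·1.188 = 4.428.

μ ≈ 4.428, σ ≈ 1.188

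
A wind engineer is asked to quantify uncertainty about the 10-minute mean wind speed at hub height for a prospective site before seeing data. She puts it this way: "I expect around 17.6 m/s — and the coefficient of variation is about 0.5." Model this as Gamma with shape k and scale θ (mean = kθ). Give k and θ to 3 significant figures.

k ≈ 4, θ ≈ 4.4

For Gamma(k, scale θ): mean = kθ, variance = kθ², so CV = 1/√k.
CV = 0.5, hence k = 1/CV² = 4.
Then θ = mean/k = 17.6/4 = 4.4.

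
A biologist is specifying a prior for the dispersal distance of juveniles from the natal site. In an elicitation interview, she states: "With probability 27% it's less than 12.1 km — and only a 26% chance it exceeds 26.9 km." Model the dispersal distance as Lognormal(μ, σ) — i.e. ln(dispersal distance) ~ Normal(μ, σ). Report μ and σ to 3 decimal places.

μ ≈ 2.883, σ ≈ 0.636

If T ~ Lognormal(μ,σ) then ln T ~ Normal(μ,σ), so the p-quantile of ln T is μ + z_p·σ.
ln(12.1) = 2.493 and ln(26.9) = 3.292; z_{0.27} = -0.6128, z_{0.74} = 0.6433.
σ = (3.292 − 2.493)/(0.6433 − (-0.6128)) = 0.636.
μ = 2.493 − (-0.6128)·0.636 = 2.883.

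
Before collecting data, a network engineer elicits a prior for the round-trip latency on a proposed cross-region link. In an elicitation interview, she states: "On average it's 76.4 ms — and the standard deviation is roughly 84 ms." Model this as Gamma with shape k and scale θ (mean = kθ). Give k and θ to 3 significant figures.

For Gamma(k, scale θ): mean = kθ, variance = kθ², so CV = 1/√k.
CV = SD/mean = 84/76.4 = 1.099, hence k = 1/CV² = 0.827.
Then θ = mean/k = 76.4/0.827 = 92.4.

k ≈ 0.827, θ ≈ 92.4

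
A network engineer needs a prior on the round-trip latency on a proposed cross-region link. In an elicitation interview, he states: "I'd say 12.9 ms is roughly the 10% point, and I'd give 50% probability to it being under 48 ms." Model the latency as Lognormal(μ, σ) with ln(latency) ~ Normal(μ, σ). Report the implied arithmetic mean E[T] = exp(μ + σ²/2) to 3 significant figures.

If T ~ Lognormal(μ,σ) then ln T ~ Normal(μ,σ), so the p-quantile of ln T is μ + z_p·σ.
ln(12.9) = 2.557 and ln(48) = 3.871; z_{0.1} = -1.282, z_{0.5} = 0.
σ = (3.871 − 2.557)/(0 − (-1.282)) = 1.025.
μ = 2.557 − (-1.282)·1.025 = 3.871.
E[T] = exp(μ + σ²/2) = exp(3.871 + 0.5256) = 81.2 ms.

E[T] ≈ 81.2 ms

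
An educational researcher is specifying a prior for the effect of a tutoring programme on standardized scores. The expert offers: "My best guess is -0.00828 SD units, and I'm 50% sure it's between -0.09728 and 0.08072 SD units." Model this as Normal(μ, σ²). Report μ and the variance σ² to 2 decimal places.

μ = -0.01, σ² = 0.02

A symmetric 50% interval runs μ ± z·σ with z = 0.6745.
Half-width = 0.089, so σ = 0.089/0.6745 = 0.132 and σ² = 0.02.
μ is the stated best guess, -0.01.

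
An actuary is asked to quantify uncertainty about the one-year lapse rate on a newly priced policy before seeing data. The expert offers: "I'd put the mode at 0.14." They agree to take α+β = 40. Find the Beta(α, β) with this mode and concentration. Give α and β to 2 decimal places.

α = 6.32, β = 33.68

For α,β > 1 the Beta mode is (α−1)/(α+β−2). With α+β = 40, the mode is (α−1)/38.
Set (α−1)/38 = 0.14 → α = 1 + 0.14·38 = 6.32.
β = 40 − α = 33.68.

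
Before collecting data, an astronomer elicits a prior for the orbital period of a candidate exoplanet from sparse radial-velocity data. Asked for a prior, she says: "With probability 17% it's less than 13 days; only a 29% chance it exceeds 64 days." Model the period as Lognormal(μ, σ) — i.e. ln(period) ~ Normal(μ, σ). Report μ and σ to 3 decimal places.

μ ≈ 3.574, σ ≈ 1.057

If T ~ Lognormal(μ,σ) then ln T ~ Normal(μ,σ), so the p-quantile of ln T is μ + z_p·σ.
ln(13) = 2.565 and ln(64) = 4.159; z_{0.17} = -0.9542, z_{0.71} = 0.5534.
σ = (4.159 − 2.565)/(0.5534 − (-0.9542)) = 1.057.
μ = 2.565 − (-0.9542)·1.057 = 3.574.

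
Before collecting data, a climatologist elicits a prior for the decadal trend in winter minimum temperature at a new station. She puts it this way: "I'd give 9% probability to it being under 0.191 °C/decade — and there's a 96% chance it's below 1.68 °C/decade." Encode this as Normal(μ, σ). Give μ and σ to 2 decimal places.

μ = 0.84, σ = 0.48

For Normal(μ,σ), the p-quantile is μ + z_p·σ. Here z_{0.09} = -1.341, z_{0.96} = 1.751.
So 0.191 = μ − 1.341σ and 1.68 = μ + 1.751σ.
Subtracting: σ = (1.68 − 0.191)/(1.751 − (-1.341)) = 0.48.
Then μ = 0.191 − (-1.341)·0.48 = 0.84.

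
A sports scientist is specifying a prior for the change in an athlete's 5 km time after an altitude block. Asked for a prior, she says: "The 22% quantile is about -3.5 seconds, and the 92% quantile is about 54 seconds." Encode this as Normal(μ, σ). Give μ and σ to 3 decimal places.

μ = 16.893, σ = 26.409

For Normal(μ,σ), the p-quantile is μ + z_p·σ. Here z_{0.22} = -0.7722, z_{0.92} = 1.405.
So -3.5 = μ − 0.7722σ and 54 = μ + 1.405σ.
Subtracting: σ = (54 − -3.5)/(1.405 − (-0.7722)) = 26.409.
Then μ = -3.5 − (-0.7722)·26.409 = 16.893.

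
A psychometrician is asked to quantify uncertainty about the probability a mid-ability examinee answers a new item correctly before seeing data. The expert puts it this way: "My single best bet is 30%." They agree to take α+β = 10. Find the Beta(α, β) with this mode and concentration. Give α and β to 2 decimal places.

α = 3.40, β = 6.60

For α,β > 1 the Beta mode is (α−1)/(α+β−2). With α+β = 10, the mode is (α−1)/8.
Set (α−1)/8 = 0.3 → α = 1 + 0.3·8 = 3.40.
β = 10 − α = 6.60.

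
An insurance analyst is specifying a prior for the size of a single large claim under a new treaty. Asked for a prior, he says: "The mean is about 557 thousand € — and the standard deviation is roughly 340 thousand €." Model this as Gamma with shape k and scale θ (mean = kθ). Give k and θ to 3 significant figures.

For Gamma(k, scale θ): mean = kθ, variance = kθ², so CV = 1/√k.
CV = SD/mean = 340/557 = 0.6104, hence k = 1/CV² = 2.68.
Then θ = mean/k = 557/2.68 = 208.

k ≈ 2.68, θ ≈ 208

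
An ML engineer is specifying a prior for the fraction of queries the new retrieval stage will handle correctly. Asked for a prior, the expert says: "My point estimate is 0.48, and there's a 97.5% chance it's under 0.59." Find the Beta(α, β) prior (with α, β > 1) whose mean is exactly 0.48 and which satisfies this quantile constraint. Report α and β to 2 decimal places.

α ≈ 37.68, β ≈ 40.82

With mean 0.48 fixed, write α = 0.48s, β = 0.52s where s = α+β.
Need P(θ < 0.59) = 0.975 under Beta(0.48s, 0.52s). Normal approximation: (q−m)/√(m(1−m)/s) ≈ z_{0.975} = 1.96, so s ≈ 0.48·0.52·(1.96)²/(0.59−0.48)² = 79.2.
At s = 79.2: P(θ<0.59) ≈ 0.976. Adjusting to match 0.975 gives s ≈ 78.50.
So α = 0.48·78.50 ≈ 37.68, β = 0.52·78.50 ≈ 40.82.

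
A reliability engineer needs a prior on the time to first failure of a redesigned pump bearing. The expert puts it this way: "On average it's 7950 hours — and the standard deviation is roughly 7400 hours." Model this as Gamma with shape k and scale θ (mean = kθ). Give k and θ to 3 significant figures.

k ≈ 1.15, θ ≈ 6890

For Gamma(k, scale θ): mean = kθ, variance = kθ², so CV = 1/√k.
CV = SD/mean = 7400/7950 = 0.9308, hence k = 1/CV² = 1.15.
Then θ = mean/k = 7950/1.15 = 6890.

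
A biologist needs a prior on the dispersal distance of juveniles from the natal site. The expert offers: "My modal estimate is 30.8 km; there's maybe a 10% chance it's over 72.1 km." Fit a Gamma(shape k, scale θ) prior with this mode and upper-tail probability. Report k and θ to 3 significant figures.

Gamma(k,θ) with k>1 has mode (k−1)θ, so θ = 30.8/(k−1).
Need P(X < 72.1) = 0.9 with θ tied to k this way. Start at k = 2, θ = 30.8: P(X<72.1) ≈ 0.678.
Too low — raise k to concentrate. Iterating converges to k ≈ 3.66.
Then θ = 30.8/(3.66−1) ≈ 11.6.

k ≈ 3.66, θ ≈ 11.6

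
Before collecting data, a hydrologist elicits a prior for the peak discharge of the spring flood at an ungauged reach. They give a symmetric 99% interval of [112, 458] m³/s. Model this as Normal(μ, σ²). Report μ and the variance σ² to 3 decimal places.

μ = 285.000, σ² = 4510.846

A symmetric 99% interval runs μ ± z·σ with z = 2.576.
Half-width = 173, so σ = 173/2.576 = 67.1628 and σ² = 4510.846.
μ is the interval midpoint, 285.000.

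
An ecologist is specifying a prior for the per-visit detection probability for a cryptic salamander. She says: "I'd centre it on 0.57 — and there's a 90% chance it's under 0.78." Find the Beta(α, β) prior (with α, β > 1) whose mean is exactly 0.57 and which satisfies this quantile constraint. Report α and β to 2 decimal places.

With mean 0.57 fixed, write α = 0.57s, β = 0.43s where s = α+β.
Need P(θ < 0.78) = 0.9 under Beta(0.57s, 0.43s). Normal approximation: (q−m)/√(m(1−m)/s) ≈ z_{0.9} = 1.28, so s ≈ 0.57·0.43·(1.28)²/(0.78−0.57)² = 9.1.
At s = 9.1: P(θ<0.78) ≈ 0.911. Adjusting to match 0.9 gives s ≈ 8.37.
So α = 0.57·8.37 ≈ 4.77, β = 0.43·8.37 ≈ 3.60.

α ≈ 4.77, β ≈ 3.60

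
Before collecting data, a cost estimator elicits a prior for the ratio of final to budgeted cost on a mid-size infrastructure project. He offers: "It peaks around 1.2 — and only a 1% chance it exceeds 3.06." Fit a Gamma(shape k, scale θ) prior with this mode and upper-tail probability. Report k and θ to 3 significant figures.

Gamma(k,θ) with k>1 has mode (k−1)θ, so θ = 1.2/(k−1).
Need P(X < 3.06) = 0.99 with θ tied to k this way. Start at k = 2, θ = 1.2: P(X<3.06) ≈ 0.723.
Too low — raise k to concentrate. Iterating converges to k ≈ 6.33.
Then θ = 1.2/(6.33−1) ≈ 0.225.

k ≈ 6.33, θ ≈ 0.225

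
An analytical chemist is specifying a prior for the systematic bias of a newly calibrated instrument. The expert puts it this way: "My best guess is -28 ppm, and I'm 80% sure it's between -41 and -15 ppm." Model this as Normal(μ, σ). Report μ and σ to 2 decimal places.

μ = -28.00, σ = 10.14

A symmetric 80% interval runs μ ± z·σ with z = 1.282.
Half-width = 13, so σ = 13/1.282 = 10.14.
μ is the stated best guess, -28.00.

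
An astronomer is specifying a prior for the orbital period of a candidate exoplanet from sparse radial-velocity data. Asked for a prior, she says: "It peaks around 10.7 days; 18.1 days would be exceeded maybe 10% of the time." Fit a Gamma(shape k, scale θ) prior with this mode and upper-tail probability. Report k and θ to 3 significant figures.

Gamma(k,θ) with k>1 has mode (k−1)θ, so θ = 10.7/(k−1).
Need P(X < 18.1) = 0.9 with θ tied to k this way. Start at k = 2, θ = 10.7: P(X<18.1) ≈ 0.504.
Too low — raise k to concentrate. Iterating converges to k ≈ 7.85.
Then θ = 10.7/(7.85−1) ≈ 1.56.

k ≈ 7.85, θ ≈ 1.56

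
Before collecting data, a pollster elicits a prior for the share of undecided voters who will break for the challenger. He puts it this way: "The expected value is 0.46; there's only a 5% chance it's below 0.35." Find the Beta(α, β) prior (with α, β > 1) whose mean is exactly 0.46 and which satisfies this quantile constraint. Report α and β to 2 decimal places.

α ≈ 24.75, β ≈ 29.06

With mean 0.46 fixed, write α = 0.46s, β = 0.54s where s = α+β.
Need P(θ < 0.35) = 0.05 under Beta(0.46s, 0.54s). Normal approximation: (q−m)/√(m(1−m)/s) ≈ z_{0.05} = -1.64, so s ≈ 0.46·0.54·(-1.64)²/(0.35−0.46)² = 55.5.
At s = 55.5: P(θ<0.35) ≈ 0.047. Adjusting to match 0.05 gives s ≈ 53.82.
So α = 0.46·53.82 ≈ 24.75, β = 0.54·53.82 ≈ 29.06.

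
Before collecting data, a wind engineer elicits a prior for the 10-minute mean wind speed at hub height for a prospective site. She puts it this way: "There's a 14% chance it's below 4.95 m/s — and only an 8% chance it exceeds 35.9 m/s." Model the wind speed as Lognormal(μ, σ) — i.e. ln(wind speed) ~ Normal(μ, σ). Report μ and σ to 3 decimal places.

μ ≈ 2.461, σ ≈ 0.797

If T ~ Lognormal(μ,σ) then ln T ~ Normal(μ,σ), so the p-quantile of ln T is μ + z_p·σ.
ln(4.95) = 1.599 and ln(35.9) = 3.581; z_{0.14} = -1.08, z_{0.92} = 1.405.
σ = (3.581 − 1.599)/(1.405 − (-1.08)) = 0.797.
μ = 1.599 − (-1.08)·0.797 = 2.461.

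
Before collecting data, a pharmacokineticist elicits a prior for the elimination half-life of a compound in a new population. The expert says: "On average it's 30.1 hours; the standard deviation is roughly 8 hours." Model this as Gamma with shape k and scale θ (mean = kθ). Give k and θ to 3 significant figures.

k ≈ 14.2, θ ≈ 2.13

For Gamma(k, scale θ): mean = kθ, variance = kθ², so CV = 1/√k.
CV = SD/mean = 8/30.1 = 0.2658, hence k = 1/CV² = 14.2.
Then θ = mean/k = 30.1/14.2 = 2.13.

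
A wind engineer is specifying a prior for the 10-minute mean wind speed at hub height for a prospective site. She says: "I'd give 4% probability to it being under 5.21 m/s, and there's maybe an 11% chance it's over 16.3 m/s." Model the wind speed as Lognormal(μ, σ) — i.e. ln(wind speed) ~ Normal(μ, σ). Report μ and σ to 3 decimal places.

If T ~ Lognormal(μ,σ) then ln T ~ Normal(μ,σ), so the p-quantile of ln T is μ + z_p·σ.
ln(5.21) = 1.651 and ln(16.3) = 2.791; z_{0.04} = -1.751, z_{0.89} = 1.227.
σ = (2.791 − 1.651)/(1.227 − (-1.751)) = 0.383.
μ = 1.651 − (-1.751)·0.383 = 2.321.

μ ≈ 2.321, σ ≈ 0.383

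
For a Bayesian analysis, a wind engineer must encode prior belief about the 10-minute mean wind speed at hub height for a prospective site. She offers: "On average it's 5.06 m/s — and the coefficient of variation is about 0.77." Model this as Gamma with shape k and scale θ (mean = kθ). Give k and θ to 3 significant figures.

For Gamma(k, scale θ): mean = kθ, variance = kθ², so CV = 1/√k.
CV = 0.77, hence k = 1/CV² = 1.69.
Then θ = mean/k = 5.06/1.69 = 3.

k ≈ 1.69, θ ≈ 3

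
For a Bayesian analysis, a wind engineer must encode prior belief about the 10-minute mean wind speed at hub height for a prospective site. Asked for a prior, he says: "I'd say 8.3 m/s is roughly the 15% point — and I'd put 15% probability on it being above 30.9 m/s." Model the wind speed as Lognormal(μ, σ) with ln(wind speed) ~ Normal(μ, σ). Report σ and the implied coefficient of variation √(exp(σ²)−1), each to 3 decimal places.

If T ~ Lognormal(μ,σ) then ln T ~ Normal(μ,σ), so the p-quantile of ln T is μ + z_p·σ.
ln(8.3) = 2.116 and ln(30.9) = 3.431; z_{0.15} = -1.036, z_{0.85} = 1.036.
σ = (3.431 − 2.116)/(1.036 − (-1.036)) = 0.634.
μ = 2.116 − (-1.036)·0.634 = 2.774.
CV = √(exp(σ²)−1) = √(exp(0.4021)−1) = 0.704.

σ ≈ 0.634, CV ≈ 0.704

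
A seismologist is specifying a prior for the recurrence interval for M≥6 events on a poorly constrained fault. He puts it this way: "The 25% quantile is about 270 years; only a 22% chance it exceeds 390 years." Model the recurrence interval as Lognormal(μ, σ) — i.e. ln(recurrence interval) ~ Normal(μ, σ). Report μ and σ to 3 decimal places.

If T ~ Lognormal(μ,σ) then ln T ~ Normal(μ,σ), so the p-quantile of ln T is μ + z_p·σ.
ln(270) = 5.598 and ln(390) = 5.966; z_{0.25} = -0.6745, z_{0.78} = 0.7722.
σ = (5.966 − 5.598)/(0.7722 − (-0.6745)) = 0.254.
μ = 5.598 − (-0.6745)·0.254 = 5.770.

μ ≈ 5.770, σ ≈ 0.254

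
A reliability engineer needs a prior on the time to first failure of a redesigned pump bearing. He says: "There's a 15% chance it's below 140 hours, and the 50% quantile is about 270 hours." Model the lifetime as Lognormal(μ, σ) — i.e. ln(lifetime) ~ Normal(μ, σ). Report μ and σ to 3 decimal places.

If T ~ Lognormal(μ,σ) then ln T ~ Normal(μ,σ), so the p-quantile of ln T is μ + z_p·σ.
ln(140) = 4.942 and ln(270) = 5.598; z_{0.15} = -1.036, z_{0.5} = 0.
σ = (5.598 − 4.942)/(0 − (-1.036)) = 0.634.
μ = 4.942 − (-1.036)·0.634 = 5.598.

μ ≈ 5.598, σ ≈ 0.634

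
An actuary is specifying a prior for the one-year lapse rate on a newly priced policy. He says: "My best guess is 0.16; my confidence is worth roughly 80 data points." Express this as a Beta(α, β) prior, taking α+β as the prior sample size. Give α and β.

Under the effective-sample-size interpretation, Beta(α, β) has prior mean α/(α+β) and prior sample size α+β.
So α+β = 80 and α/(α+β) = 0.16, giving α = 0.16·80 = 12.8 and β = 80 − 12.8 = 67.2.

α = 12.8, β = 67.2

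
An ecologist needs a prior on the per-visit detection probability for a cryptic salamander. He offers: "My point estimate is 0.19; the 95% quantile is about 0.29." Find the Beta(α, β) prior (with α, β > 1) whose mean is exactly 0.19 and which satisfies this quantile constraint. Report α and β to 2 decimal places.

With mean 0.19 fixed, write α = 0.19s, β = 0.81s where s = α+β.
Need P(θ < 0.29) = 0.95 under Beta(0.19s, 0.81s). Normal approximation: (q−m)/√(m(1−m)/s) ≈ z_{0.95} = 1.64, so s ≈ 0.19·0.81·(1.64)²/(0.29−0.19)² = 41.6.
At s = 41.6: P(θ<0.29) ≈ 0.940. Adjusting to match 0.95 gives s ≈ 47.21.
So α = 0.19·47.21 ≈ 8.97, β = 0.81·47.21 ≈ 38.24.

α ≈ 8.97, β ≈ 38.24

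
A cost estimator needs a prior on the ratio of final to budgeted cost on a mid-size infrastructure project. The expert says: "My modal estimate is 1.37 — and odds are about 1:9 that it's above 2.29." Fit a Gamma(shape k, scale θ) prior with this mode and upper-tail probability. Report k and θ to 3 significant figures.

Gamma(k,θ) with k>1 has mode (k−1)θ, so θ = 1.37/(k−1).
Need P(X < 2.29) = 0.9 with θ tied to k this way. Start at k = 2, θ = 1.37: P(X<2.29) ≈ 0.498.
Too low — raise k to concentrate. Iterating converges to k ≈ 8.16.
Then θ = 1.37/(8.16−1) ≈ 0.191.

k ≈ 8.16, θ ≈ 0.191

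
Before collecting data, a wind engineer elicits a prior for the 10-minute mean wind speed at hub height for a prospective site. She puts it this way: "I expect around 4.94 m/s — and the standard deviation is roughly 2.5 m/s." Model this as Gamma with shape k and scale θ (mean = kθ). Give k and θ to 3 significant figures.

For Gamma(k, scale θ): mean = kθ, variance = kθ², so CV = 1/√k.
CV = SD/mean = 2.5/4.94 = 0.5061, hence k = 1/CV² = 3.9.
Then θ = mean/k = 4.94/3.9 = 1.27.

k ≈ 3.9, θ ≈ 1.27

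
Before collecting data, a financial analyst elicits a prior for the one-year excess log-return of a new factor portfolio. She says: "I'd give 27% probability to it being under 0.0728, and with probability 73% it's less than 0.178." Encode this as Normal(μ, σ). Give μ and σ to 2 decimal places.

μ = 0.13, σ = 0.09

For Normal(μ,σ), the p-quantile is μ + z_p·σ. Here z_{0.27} = -0.6128, z_{0.73} = 0.6128.
So 0.0728 = μ − 0.6128σ and 0.178 = μ + 0.6128σ.
Subtracting: σ = (0.178 − 0.0728)/(0.6128 − (-0.6128)) = 0.09.
Then μ = 0.0728 − (-0.6128)·0.09 = 0.13.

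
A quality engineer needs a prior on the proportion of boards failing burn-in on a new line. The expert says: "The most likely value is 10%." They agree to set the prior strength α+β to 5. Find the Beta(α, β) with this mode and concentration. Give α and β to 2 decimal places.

For α,β > 1 the Beta mode is (α−1)/(α+β−2). With α+β = 5, the mode is (α−1)/3.
Set (α−1)/3 = 0.1 → α = 1 + 0.1·3 = 1.30.
β = 5 − α = 3.70.

α = 1.30, β = 3.70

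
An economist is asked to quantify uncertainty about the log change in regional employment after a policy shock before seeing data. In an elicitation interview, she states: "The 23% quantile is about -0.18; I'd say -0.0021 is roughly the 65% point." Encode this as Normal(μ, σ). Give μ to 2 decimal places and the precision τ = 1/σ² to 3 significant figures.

μ = -0.06, τ = 39.9

For Normal(μ,σ), the p-quantile is μ + z_p·σ. Here z_{0.23} = -0.7388, z_{0.65} = 0.3853.
So -0.18 = μ − 0.7388σ and -0.0021 = μ + 0.3853σ.
Subtracting: σ = (-0.0021 − -0.18)/(0.3853 − (-0.7388)) = 0.16.
Then μ = -0.18 − (-0.7388)·0.16 = -0.06.
Precision τ = 1/σ² = 1/0.1583² = 39.9.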